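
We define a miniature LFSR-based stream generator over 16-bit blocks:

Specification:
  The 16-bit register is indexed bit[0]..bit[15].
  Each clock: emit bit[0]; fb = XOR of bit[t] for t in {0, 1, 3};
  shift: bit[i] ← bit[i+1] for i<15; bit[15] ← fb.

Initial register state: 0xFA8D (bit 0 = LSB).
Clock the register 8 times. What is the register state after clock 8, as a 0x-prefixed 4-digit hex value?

0x9AFA

reg_0 = 0xFA8D
clock 1: out=1, reg = 0x7D46
clock 2: out=0, reg = 0xBEA3
clock 3: out=1, reg = 0x5F51
clock 4: out=1, reg = 0xAFA8
clock 5: out=0, reg = 0xD7D4
clock 6: out=0, reg = 0x6BEA
clock 7: out=0, reg = 0x35F5
clock 8: out=1, reg = 0x9AFA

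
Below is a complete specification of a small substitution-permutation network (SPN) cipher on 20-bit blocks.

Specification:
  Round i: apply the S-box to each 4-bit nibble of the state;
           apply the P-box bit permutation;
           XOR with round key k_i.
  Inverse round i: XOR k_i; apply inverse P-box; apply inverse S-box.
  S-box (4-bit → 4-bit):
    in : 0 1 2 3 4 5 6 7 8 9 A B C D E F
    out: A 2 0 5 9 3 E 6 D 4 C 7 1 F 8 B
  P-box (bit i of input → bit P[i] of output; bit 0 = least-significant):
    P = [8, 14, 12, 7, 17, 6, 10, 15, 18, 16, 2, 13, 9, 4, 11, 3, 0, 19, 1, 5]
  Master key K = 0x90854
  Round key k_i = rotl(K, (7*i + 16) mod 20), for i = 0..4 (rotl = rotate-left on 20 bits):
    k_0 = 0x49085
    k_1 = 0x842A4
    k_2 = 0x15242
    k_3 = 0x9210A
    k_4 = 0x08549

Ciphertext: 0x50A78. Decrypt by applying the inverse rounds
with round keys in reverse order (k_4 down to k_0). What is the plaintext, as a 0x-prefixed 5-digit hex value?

s_0 = ciphertext = 0x50A78
s_1 = InvRound(s_0, k_4) = 0x4B5AC
s_2 = InvRound(s_1, k_3) = 0x62BAA
s_3 = InvRound(s_2, k_2) = 0xEAF5D
s_4 = InvRound(s_3, k_1) = 0x464DF
s_5 = InvRound(s_4, k_0) = 0x90E67

0x90E67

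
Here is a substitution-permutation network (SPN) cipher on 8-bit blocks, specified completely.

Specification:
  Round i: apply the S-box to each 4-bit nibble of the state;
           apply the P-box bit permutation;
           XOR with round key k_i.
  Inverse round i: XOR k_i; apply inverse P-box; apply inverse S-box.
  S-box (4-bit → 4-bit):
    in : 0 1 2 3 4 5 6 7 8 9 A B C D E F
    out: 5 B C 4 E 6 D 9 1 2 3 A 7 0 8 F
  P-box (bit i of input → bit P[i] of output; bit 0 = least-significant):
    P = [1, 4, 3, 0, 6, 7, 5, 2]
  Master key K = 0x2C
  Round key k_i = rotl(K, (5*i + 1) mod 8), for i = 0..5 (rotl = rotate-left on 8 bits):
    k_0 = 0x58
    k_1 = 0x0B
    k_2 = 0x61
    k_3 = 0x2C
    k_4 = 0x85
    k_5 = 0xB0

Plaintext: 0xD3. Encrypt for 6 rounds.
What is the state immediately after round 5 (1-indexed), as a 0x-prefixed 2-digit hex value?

s_0 = plaintext = 0xD3
s_1 = Round(s_0, k_0) = 0x50
s_2 = Round(s_1, k_1) = 0xA1
s_3 = Round(s_2, k_2) = 0xB2
s_4 = Round(s_3, k_3) = 0xA1
s_5 = Round(s_4, k_4) = 0x56
s_6 = Round(s_5, k_5) = 0x1B

0x56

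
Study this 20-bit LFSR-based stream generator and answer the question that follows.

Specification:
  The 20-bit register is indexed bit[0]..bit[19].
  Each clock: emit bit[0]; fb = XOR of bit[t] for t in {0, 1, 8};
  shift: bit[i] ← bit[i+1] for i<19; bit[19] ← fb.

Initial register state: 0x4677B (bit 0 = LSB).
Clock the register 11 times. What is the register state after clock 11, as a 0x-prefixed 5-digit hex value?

reg_0 = 0x4677B
clock 1: out=1, reg = 0xA33BD
clock 2: out=1, reg = 0x519DE
clock 3: out=0, reg = 0x28CEF
clock 4: out=1, reg = 0x14677
clock 5: out=1, reg = 0x0A33B
clock 6: out=1, reg = 0x8519D
clock 7: out=1, reg = 0x428CE
clock 8: out=0, reg = 0xA1467
clock 9: out=1, reg = 0x50A33
clock 10: out=1, reg = 0x28519
clock 11: out=1, reg = 0x1428C

0x1428C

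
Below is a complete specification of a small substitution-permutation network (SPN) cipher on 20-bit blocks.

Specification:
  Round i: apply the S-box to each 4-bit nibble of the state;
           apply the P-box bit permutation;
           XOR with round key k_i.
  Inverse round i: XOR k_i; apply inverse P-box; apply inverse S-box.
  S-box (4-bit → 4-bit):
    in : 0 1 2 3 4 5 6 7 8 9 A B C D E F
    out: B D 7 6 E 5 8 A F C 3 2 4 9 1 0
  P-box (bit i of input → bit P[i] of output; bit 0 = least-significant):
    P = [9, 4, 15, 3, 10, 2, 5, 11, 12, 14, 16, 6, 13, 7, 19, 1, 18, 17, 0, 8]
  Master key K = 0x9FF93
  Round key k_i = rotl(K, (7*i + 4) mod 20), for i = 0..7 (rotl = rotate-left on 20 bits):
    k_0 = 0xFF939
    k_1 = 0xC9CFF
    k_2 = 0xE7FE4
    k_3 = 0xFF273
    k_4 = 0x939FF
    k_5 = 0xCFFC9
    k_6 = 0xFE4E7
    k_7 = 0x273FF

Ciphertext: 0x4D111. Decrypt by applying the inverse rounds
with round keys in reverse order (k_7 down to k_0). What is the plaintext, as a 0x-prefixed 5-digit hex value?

s_0 = ciphertext = 0x4D111
s_1 = InvRound(s_0, k_7) = 0xA0631
s_2 = InvRound(s_1, k_6) = 0xE04B2
s_3 = InvRound(s_2, k_5) = 0x4D098
s_4 = InvRound(s_3, k_4) = 0x1144C
s_5 = InvRound(s_4, k_3) = 0x21B28
s_6 = InvRound(s_5, k_2) = 0xE27A6
s_7 = InvRound(s_6, k_1) = 0x4ED68
s_8 = InvRound(s_7, k_0) = 0x3C1EB

0x3C1EB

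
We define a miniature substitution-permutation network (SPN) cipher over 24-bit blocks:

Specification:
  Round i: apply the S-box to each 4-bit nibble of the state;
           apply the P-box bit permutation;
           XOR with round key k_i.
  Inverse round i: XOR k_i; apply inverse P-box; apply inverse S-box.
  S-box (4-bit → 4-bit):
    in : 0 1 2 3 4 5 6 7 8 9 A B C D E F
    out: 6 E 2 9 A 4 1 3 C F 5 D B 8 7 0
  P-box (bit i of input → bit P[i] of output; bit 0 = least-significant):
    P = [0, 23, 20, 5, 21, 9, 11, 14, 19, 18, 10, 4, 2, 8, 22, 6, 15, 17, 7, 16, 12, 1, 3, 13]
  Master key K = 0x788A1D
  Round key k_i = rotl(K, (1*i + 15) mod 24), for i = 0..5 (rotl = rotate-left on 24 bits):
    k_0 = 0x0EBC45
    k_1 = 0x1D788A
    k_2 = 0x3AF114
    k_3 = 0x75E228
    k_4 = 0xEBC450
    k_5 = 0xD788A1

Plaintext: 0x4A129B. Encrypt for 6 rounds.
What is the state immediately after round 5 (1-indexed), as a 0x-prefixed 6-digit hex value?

0x2AEE9F

s_0 = plaintext = 0x4A129B
s_1 = Round(s_0, k_0) = 0x7A57A6
s_2 = Round(s_1, k_1) = 0x71E009
s_3 = Round(s_2, k_2) = 0xEDEEB3
s_4 = Round(s_3, k_3) = 0x18BF07
s_5 = Round(s_4, k_4) = 0x2AEE9F
s_6 = Round(s_5, k_5) = 0xBB4727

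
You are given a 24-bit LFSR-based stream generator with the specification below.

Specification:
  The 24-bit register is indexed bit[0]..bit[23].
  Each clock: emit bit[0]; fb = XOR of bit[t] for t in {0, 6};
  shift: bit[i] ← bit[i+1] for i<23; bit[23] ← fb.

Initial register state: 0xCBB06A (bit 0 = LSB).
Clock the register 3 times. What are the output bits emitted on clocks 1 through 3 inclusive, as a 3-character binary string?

reg_0 = 0xCBB06A
clock 1: out=0, reg = 0xE5D835
clock 2: out=1, reg = 0xF2EC1A
clock 3: out=0, reg = 0x79760D

010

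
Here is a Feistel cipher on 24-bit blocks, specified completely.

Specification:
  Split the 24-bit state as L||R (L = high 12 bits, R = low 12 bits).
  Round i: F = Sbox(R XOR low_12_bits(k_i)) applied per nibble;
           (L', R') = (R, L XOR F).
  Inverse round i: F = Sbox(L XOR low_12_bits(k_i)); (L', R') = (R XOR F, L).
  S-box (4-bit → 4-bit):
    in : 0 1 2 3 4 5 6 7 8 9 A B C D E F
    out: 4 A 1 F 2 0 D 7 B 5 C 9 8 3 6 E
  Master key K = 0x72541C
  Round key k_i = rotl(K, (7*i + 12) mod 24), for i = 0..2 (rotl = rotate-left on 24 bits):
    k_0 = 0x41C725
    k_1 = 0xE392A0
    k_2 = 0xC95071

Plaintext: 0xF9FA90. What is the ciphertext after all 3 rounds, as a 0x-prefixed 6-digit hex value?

0xC5E411

s_0 = plaintext = 0xF9FA90
s_1 = Round(s_0, k_0) = 0xA90C0F
s_2 = Round(s_1, k_1) = 0xC0FC5E
s_3 = Round(s_2, k_2) = 0xC5E411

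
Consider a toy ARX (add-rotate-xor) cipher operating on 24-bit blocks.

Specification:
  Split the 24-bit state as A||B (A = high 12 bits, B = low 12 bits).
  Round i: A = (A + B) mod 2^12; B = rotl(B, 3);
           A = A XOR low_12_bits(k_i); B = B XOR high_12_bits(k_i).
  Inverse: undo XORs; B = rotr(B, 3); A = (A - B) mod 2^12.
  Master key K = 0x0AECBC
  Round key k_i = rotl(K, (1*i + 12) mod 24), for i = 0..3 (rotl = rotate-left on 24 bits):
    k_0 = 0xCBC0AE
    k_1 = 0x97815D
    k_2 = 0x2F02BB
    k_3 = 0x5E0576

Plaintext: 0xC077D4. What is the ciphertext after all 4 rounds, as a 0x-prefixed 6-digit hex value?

s_0 = plaintext = 0xC077D4
s_1 = Round(s_0, k_0) = 0x37521F
s_2 = Round(s_1, k_1) = 0x4C9981
s_3 = Round(s_2, k_2) = 0xCF1EFC
s_4 = Round(s_3, k_3) = 0xE9B207

0xE9B207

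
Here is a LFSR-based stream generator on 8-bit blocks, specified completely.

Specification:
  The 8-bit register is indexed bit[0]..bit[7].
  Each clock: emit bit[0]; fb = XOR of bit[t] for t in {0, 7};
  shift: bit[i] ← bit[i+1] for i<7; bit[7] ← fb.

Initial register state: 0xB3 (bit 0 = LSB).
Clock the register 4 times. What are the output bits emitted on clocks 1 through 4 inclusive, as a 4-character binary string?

1100

reg_0 = 0xB3
clock 1: out=1, reg = 0x59
clock 2: out=1, reg = 0xAC
clock 3: out=0, reg = 0xD6
clock 4: out=0, reg = 0xEB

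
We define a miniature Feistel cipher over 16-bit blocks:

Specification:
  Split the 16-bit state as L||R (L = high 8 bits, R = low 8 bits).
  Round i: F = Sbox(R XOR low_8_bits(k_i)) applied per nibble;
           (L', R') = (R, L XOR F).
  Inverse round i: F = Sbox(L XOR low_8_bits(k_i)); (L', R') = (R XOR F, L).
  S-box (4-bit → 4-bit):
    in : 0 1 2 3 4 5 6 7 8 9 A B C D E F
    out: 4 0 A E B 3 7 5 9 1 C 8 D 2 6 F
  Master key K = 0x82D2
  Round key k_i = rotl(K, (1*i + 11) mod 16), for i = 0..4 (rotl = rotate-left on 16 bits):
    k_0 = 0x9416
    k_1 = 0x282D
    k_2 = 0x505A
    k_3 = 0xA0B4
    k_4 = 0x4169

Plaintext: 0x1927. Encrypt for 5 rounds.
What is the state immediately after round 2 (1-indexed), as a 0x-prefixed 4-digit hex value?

s_0 = plaintext = 0x1927
s_1 = Round(s_0, k_0) = 0x27F9
s_2 = Round(s_1, k_1) = 0xF90C
s_3 = Round(s_2, k_2) = 0x0CCE
s_4 = Round(s_3, k_3) = 0xCE50
s_5 = Round(s_4, k_4) = 0x502F

0xF90C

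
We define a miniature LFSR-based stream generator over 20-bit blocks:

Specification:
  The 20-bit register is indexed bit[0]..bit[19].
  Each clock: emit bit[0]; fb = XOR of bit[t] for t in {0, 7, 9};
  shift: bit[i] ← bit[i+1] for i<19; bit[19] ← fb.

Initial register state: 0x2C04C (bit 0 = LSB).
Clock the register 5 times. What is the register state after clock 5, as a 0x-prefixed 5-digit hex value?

0x61602

reg_0 = 0x2C04C
clock 1: out=0, reg = 0x16026
clock 2: out=0, reg = 0x0B013
clock 3: out=1, reg = 0x85809
clock 4: out=1, reg = 0xC2C04
clock 5: out=0, reg = 0x61602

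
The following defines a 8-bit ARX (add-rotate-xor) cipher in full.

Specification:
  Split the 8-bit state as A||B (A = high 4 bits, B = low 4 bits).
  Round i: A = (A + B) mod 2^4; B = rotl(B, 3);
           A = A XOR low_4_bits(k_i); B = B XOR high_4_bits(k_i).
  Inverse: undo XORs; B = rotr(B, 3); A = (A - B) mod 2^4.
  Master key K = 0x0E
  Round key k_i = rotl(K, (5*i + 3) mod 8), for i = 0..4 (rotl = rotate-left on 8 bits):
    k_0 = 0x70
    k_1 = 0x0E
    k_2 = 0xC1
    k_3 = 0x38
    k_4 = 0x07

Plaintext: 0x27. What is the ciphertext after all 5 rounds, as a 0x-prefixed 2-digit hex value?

0x46

s_0 = plaintext = 0x27
s_1 = Round(s_0, k_0) = 0x9C
s_2 = Round(s_1, k_1) = 0xB6
s_3 = Round(s_2, k_2) = 0x0F
s_4 = Round(s_3, k_3) = 0x7C
s_5 = Round(s_4, k_4) = 0x46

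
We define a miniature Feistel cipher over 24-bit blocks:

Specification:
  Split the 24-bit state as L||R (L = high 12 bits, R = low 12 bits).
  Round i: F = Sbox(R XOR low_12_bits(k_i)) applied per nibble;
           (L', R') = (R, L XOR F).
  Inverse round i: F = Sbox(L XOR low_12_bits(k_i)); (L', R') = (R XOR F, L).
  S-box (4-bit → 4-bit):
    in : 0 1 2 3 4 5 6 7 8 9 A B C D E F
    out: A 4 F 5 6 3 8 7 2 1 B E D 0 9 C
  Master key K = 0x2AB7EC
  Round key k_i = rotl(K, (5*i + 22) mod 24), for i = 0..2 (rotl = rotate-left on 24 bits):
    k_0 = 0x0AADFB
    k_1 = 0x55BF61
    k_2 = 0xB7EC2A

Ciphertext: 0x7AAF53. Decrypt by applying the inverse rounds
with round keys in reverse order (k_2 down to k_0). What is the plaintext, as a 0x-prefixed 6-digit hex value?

0x43CEE8

s_0 = ciphertext = 0x7AAF53
s_1 = InvRound(s_0, k_2) = 0x1797AA
s_2 = InvRound(s_1, k_1) = 0xEE8179
s_3 = InvRound(s_2, k_0) = 0x43CEE8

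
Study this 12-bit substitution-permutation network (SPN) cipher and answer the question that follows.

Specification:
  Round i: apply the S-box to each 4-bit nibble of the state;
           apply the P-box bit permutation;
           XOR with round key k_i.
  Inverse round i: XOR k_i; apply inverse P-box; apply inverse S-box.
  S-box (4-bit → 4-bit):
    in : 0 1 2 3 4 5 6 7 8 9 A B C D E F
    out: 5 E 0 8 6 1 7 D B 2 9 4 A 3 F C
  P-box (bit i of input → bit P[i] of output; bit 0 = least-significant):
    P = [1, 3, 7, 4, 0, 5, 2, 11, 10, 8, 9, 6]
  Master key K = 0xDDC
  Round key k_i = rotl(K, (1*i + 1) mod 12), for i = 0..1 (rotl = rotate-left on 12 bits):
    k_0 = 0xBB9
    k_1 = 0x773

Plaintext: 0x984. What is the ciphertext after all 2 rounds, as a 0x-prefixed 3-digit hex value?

s_0 = plaintext = 0x984
s_1 = Round(s_0, k_0) = 0x210
s_2 = Round(s_1, k_1) = 0xFD5

0xFD5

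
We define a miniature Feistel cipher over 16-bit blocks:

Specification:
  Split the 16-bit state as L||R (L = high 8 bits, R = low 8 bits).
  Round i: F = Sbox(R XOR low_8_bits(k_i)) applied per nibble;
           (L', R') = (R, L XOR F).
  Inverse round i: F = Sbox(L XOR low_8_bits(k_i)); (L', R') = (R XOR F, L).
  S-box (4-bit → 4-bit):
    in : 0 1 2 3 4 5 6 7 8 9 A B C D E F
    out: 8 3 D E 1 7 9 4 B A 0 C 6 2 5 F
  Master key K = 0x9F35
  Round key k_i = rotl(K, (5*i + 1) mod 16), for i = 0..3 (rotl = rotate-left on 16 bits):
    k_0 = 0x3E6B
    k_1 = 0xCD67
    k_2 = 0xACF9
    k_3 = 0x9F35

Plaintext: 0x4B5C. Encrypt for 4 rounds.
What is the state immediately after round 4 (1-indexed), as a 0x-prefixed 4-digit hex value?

0xCAC8

s_0 = plaintext = 0x4B5C
s_1 = Round(s_0, k_0) = 0x5CAF
s_2 = Round(s_1, k_1) = 0xAF37
s_3 = Round(s_2, k_2) = 0x37CA
s_4 = Round(s_3, k_3) = 0xCAC8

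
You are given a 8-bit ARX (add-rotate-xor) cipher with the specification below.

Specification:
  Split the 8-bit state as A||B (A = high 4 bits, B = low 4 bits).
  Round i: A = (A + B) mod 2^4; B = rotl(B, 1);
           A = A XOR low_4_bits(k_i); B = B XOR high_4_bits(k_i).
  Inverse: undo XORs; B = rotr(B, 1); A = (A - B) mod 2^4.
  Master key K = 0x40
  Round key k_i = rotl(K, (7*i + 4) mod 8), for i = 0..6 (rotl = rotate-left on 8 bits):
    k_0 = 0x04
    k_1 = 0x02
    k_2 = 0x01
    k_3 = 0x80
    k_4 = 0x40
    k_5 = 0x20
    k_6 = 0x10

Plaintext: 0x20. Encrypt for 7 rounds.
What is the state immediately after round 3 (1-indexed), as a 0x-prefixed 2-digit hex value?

s_0 = plaintext = 0x20
s_1 = Round(s_0, k_0) = 0x60
s_2 = Round(s_1, k_1) = 0x40
s_3 = Round(s_2, k_2) = 0x50
s_4 = Round(s_3, k_3) = 0x58
s_5 = Round(s_4, k_4) = 0xD5
s_6 = Round(s_5, k_5) = 0x28
s_7 = Round(s_6, k_6) = 0xA0

0x50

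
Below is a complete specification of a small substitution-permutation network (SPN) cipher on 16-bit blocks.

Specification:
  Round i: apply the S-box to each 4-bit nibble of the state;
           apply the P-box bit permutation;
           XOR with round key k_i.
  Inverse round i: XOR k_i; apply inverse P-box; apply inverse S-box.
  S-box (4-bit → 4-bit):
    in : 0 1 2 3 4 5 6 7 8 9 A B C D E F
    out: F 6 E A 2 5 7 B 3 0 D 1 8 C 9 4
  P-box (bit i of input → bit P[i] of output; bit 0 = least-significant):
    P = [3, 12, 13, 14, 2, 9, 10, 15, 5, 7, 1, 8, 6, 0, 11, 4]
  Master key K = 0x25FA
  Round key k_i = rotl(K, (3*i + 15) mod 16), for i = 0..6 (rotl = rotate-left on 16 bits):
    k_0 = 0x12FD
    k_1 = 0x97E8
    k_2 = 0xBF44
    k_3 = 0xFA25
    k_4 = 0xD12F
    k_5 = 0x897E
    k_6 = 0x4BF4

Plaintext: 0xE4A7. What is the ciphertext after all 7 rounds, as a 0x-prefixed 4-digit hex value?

s_0 = plaintext = 0xE4A7
s_1 = Round(s_0, k_0) = 0xC621
s_2 = Round(s_1, k_1) = 0x215A
s_3 = Round(s_2, k_2) = 0xD3DB
s_4 = Round(s_3, k_3) = 0x77BD
s_5 = Round(s_4, k_4) = 0xB0DA
s_6 = Round(s_5, k_5) = 0x6C94
s_7 = Round(s_6, k_6) = 0x52B5

0x52B5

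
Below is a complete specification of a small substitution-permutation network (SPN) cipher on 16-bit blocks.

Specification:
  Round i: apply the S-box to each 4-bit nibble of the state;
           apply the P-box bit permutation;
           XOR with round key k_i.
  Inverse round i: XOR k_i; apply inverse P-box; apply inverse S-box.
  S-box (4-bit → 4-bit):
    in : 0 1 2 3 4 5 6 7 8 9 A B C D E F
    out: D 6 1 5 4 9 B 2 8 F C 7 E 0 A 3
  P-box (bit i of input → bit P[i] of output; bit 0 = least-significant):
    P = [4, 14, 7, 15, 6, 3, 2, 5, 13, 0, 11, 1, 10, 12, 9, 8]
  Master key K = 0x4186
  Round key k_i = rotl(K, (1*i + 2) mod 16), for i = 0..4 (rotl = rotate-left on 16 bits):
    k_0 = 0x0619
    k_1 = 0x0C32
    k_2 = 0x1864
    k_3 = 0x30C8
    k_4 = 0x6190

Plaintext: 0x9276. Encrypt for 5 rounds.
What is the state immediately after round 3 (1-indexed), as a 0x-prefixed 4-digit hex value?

s_0 = plaintext = 0x9276
s_1 = Round(s_0, k_0) = 0xF101
s_2 = Round(s_1, k_1) = 0x50D7
s_3 = Round(s_2, k_2) = 0x7566
s_4 = Round(s_3, k_3) = 0xC0B2
s_5 = Round(s_4, k_4) = 0x5ACE

0x7566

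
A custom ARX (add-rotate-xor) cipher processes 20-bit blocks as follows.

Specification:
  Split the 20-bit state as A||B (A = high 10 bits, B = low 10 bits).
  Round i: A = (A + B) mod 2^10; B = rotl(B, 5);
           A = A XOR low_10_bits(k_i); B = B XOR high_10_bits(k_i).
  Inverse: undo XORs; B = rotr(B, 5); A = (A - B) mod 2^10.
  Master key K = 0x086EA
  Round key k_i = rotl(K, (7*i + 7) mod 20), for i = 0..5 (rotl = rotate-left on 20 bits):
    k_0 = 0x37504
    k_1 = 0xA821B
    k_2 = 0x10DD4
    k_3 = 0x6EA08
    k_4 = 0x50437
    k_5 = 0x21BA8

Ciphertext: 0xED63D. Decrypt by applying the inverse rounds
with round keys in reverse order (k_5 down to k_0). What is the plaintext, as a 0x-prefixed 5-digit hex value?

0xE264F

s_0 = ciphertext = 0xED63D
s_1 = InvRound(s_0, k_5) = 0x2A375
s_2 = InvRound(s_1, k_4) = 0x83A91
s_3 = InvRound(s_2, k_3) = 0xA3579
s_4 = InvRound(s_3, k_2) = 0x04349
s_5 = InvRound(s_4, k_1) = 0x3712F
s_6 = InvRound(s_5, k_0) = 0xE264F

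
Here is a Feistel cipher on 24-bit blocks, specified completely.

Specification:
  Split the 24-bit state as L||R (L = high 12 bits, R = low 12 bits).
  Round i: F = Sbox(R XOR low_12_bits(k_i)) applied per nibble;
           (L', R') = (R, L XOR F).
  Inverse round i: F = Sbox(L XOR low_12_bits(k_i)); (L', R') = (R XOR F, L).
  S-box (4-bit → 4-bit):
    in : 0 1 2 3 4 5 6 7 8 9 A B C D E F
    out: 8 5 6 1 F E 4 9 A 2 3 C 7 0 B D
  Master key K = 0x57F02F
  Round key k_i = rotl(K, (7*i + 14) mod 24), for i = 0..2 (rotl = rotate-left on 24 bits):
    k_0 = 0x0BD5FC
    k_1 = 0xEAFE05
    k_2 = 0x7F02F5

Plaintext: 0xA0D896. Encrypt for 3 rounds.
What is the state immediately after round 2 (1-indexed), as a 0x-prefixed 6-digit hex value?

s_0 = plaintext = 0xA0D896
s_1 = Round(s_0, k_0) = 0x896A4E
s_2 = Round(s_1, k_1) = 0xA4E76A
s_3 = Round(s_2, k_2) = 0x76A463

0xA4E76A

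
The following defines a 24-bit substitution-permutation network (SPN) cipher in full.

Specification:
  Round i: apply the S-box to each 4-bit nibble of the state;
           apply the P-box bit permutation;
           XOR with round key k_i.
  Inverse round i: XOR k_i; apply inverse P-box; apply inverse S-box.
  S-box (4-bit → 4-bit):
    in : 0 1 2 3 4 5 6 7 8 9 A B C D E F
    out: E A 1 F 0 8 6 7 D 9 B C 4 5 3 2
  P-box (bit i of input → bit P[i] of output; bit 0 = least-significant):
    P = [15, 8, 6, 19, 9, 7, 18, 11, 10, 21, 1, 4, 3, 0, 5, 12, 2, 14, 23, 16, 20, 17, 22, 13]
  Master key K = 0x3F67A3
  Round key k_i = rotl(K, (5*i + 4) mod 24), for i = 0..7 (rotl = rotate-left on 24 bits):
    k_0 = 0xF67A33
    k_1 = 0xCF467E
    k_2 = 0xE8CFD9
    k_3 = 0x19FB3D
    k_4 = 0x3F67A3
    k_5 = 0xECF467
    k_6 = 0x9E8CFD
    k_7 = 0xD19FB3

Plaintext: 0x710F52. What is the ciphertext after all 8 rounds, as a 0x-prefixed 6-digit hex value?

0xE366E8

s_0 = plaintext = 0x710F52
s_1 = Round(s_0, k_0) = 0x85A212
s_2 = Round(s_1, k_1) = 0x9EFAF7
s_3 = Round(s_2, k_2) = 0xD82A0C
s_4 = Round(s_3, k_3) = 0xECF7E1
s_5 = Round(s_4, k_4) = 0x856020
s_6 = Round(s_5, k_5) = 0x95D714
s_7 = Round(s_6, k_6) = 0xAFA057
s_8 = Round(s_7, k_7) = 0xE366E8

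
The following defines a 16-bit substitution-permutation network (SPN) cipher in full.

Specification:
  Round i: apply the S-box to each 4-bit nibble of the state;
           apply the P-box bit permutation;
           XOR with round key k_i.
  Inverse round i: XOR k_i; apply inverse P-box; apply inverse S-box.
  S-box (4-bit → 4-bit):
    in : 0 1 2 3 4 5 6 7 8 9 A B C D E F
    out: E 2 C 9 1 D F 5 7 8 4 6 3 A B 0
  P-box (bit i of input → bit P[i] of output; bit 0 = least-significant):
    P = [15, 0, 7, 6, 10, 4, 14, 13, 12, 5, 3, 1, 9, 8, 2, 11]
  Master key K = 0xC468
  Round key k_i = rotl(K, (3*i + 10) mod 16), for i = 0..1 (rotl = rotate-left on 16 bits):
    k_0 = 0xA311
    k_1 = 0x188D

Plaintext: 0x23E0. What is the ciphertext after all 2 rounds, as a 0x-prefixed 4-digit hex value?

s_0 = plaintext = 0x23E0
s_1 = Round(s_0, k_0) = 0x9FC6
s_2 = Round(s_1, k_1) = 0x945C

0x945C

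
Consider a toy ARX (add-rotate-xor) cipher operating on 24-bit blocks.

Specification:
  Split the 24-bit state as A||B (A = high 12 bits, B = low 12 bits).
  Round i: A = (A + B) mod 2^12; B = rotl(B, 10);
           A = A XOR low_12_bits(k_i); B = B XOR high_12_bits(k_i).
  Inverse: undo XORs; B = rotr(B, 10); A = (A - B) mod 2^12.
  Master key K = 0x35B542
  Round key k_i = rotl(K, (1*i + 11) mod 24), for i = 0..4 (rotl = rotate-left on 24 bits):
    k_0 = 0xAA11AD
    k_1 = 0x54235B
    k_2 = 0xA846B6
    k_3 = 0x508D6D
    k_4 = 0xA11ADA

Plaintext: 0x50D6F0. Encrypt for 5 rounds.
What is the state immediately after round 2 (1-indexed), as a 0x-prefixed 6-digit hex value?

0x636385

s_0 = plaintext = 0x50D6F0
s_1 = Round(s_0, k_0) = 0xA50B1D
s_2 = Round(s_1, k_1) = 0x636385
s_3 = Round(s_2, k_2) = 0xF0DE65
s_4 = Round(s_3, k_3) = 0x01F291
s_5 = Round(s_4, k_4) = 0x86AEB5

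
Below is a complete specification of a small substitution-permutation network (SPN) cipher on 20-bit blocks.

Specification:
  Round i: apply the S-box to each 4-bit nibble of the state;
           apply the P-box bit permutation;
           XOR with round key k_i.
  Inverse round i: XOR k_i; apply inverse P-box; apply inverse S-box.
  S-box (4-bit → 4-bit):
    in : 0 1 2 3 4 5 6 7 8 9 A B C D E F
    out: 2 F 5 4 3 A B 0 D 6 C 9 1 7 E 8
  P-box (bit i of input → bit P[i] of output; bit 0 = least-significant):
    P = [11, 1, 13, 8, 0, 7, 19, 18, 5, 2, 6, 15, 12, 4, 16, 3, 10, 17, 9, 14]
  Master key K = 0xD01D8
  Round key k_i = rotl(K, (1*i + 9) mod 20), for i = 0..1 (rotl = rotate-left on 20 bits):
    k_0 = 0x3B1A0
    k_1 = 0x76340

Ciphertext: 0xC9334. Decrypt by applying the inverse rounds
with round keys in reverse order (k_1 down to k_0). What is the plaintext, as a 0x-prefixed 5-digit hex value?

s_0 = ciphertext = 0xC9334
s_1 = InvRound(s_0, k_1) = 0x5D133
s_2 = InvRound(s_1, k_0) = 0x50769

0x50769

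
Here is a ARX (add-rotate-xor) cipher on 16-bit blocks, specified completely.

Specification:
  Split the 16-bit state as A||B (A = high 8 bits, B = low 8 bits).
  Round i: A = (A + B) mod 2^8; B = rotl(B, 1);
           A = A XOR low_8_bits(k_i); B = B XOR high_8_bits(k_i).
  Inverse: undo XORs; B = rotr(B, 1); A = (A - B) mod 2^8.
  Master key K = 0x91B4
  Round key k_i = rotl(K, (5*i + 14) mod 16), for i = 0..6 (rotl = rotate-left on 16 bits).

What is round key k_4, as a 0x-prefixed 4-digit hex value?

K = 0x91B4
k_0 = rotl(K, (5*0+14) mod 16) = rotl(K, 14) = 0x246D
k_1 = rotl(K, (5*1+14) mod 16) = rotl(K, 3) = 0x8DA4
k_2 = rotl(K, (5*2+14) mod 16) = rotl(K, 8) = 0xB491
k_3 = rotl(K, (5*3+14) mod 16) = rotl(K, 13) = 0x9236
k_4 = rotl(K, (5*4+14) mod 16) = rotl(K, 2) = 0x46D2

0x46D2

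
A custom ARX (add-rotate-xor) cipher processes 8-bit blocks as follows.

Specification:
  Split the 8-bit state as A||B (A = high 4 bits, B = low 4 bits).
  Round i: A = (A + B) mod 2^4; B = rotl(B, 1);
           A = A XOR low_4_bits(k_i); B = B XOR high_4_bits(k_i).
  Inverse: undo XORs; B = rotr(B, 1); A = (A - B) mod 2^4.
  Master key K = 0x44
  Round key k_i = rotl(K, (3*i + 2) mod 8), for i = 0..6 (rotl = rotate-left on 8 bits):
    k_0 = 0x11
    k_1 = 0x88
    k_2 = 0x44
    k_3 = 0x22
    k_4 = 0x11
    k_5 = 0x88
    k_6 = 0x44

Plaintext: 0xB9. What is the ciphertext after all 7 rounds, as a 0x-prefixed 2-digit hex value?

0x8D

s_0 = plaintext = 0xB9
s_1 = Round(s_0, k_0) = 0x52
s_2 = Round(s_1, k_1) = 0xFC
s_3 = Round(s_2, k_2) = 0xFD
s_4 = Round(s_3, k_3) = 0xE9
s_5 = Round(s_4, k_4) = 0x62
s_6 = Round(s_5, k_5) = 0x0C
s_7 = Round(s_6, k_6) = 0x8D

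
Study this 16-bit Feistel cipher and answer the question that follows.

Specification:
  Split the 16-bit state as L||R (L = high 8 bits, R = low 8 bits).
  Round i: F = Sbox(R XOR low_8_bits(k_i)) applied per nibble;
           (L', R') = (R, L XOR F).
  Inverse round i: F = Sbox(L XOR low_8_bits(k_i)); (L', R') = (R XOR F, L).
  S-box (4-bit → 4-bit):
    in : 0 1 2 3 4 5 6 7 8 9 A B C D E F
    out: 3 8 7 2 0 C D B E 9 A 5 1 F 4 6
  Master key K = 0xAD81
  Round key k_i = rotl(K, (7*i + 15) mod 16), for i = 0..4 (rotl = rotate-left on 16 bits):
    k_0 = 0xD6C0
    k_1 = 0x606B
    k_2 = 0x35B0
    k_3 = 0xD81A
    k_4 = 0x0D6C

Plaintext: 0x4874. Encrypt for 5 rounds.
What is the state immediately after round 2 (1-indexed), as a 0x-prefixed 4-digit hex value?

0x18C6

s_0 = plaintext = 0x4874
s_1 = Round(s_0, k_0) = 0x7418
s_2 = Round(s_1, k_1) = 0x18C6
s_3 = Round(s_2, k_2) = 0xC6A5
s_4 = Round(s_3, k_3) = 0xA590
s_5 = Round(s_4, k_4) = 0x90C4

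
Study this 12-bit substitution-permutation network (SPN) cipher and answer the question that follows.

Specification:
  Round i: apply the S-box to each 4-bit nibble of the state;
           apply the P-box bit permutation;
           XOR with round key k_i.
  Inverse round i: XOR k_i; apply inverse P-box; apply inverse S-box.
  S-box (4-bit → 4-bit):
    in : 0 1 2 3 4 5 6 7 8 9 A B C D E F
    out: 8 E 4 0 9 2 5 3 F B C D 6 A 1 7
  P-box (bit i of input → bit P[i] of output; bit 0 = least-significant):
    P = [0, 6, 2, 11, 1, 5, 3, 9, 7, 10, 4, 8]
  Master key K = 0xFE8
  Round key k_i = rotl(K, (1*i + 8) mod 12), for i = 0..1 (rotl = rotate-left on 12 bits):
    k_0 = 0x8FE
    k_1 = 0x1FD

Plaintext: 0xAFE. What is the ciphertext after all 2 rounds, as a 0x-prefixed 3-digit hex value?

s_0 = plaintext = 0xAFE
s_1 = Round(s_0, k_0) = 0x9C5
s_2 = Round(s_1, k_1) = 0x415

0x415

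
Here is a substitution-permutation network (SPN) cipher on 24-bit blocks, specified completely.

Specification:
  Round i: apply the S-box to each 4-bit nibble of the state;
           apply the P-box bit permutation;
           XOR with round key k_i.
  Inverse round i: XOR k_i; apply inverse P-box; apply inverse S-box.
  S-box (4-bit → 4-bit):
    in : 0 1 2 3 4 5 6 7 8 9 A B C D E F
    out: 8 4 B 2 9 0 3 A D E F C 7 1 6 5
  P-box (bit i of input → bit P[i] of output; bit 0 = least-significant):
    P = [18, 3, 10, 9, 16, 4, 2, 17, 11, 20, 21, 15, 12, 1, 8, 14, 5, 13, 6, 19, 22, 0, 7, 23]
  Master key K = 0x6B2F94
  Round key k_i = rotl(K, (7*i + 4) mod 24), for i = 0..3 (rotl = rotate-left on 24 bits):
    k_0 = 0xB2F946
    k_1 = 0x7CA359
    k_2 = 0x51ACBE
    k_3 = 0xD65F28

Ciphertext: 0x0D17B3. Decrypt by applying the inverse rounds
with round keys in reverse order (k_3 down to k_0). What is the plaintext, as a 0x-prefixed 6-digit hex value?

s_0 = ciphertext = 0x0D17B3
s_1 = InvRound(s_0, k_3) = 0xA07623
s_2 = InvRound(s_1, k_2) = 0xA54AC7
s_3 = InvRound(s_2, k_1) = 0x8792C3
s_4 = InvRound(s_3, k_0) = 0xE3BCF4

0xE3BCF4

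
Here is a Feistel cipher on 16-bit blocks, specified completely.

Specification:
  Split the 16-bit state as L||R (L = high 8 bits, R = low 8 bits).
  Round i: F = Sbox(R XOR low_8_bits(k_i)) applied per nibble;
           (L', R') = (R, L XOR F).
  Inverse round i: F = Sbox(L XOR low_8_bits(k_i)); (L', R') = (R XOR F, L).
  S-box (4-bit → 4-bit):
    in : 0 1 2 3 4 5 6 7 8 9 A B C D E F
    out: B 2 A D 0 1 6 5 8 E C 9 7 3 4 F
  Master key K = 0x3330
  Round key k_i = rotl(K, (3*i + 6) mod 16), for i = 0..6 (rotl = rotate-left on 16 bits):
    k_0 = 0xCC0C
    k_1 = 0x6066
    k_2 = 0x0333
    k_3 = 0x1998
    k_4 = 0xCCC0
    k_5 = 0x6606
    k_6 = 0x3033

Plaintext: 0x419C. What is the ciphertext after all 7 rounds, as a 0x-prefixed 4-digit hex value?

s_0 = plaintext = 0x419C
s_1 = Round(s_0, k_0) = 0x9CAA
s_2 = Round(s_1, k_1) = 0xAAEB
s_3 = Round(s_2, k_2) = 0xEB92
s_4 = Round(s_3, k_3) = 0x9257
s_5 = Round(s_4, k_4) = 0x5777
s_6 = Round(s_5, k_5) = 0x7705
s_7 = Round(s_6, k_6) = 0x05A1

0x05A1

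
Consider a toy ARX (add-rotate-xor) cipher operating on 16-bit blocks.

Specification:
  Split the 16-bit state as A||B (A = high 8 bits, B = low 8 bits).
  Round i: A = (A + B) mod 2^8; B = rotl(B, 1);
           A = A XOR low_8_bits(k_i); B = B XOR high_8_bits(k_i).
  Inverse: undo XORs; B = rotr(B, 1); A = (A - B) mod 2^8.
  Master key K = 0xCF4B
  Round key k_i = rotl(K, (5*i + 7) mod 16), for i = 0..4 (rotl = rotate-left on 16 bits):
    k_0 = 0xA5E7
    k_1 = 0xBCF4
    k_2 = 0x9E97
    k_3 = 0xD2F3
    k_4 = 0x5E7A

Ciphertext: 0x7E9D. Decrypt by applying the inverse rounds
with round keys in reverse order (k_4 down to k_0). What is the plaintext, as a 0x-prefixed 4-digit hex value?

s_0 = ciphertext = 0x7E9D
s_1 = InvRound(s_0, k_4) = 0x23E1
s_2 = InvRound(s_1, k_3) = 0x3799
s_3 = InvRound(s_2, k_2) = 0x1D83
s_4 = InvRound(s_3, k_1) = 0x4A9F
s_5 = InvRound(s_4, k_0) = 0x901D

0x901D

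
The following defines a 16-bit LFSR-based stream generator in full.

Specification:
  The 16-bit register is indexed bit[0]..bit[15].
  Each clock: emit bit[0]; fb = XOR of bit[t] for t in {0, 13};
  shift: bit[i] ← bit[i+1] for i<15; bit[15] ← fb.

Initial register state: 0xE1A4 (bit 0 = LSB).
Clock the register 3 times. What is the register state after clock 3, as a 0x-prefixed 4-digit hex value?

0x7C34

reg_0 = 0xE1A4
clock 1: out=0, reg = 0xF0D2
clock 2: out=0, reg = 0xF869
clock 3: out=1, reg = 0x7C34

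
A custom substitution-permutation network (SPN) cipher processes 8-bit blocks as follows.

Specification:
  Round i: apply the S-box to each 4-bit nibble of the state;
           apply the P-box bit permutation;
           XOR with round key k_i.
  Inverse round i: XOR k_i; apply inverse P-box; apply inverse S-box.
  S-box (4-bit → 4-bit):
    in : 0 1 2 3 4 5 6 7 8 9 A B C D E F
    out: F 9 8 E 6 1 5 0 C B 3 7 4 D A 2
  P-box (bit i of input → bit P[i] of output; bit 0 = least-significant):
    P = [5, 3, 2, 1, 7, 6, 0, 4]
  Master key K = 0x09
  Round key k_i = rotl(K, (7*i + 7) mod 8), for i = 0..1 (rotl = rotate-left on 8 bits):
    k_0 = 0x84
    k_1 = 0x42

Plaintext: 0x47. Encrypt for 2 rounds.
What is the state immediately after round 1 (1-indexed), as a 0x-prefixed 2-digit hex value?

s_0 = plaintext = 0x47
s_1 = Round(s_0, k_0) = 0xC5
s_2 = Round(s_1, k_1) = 0x63

0xC5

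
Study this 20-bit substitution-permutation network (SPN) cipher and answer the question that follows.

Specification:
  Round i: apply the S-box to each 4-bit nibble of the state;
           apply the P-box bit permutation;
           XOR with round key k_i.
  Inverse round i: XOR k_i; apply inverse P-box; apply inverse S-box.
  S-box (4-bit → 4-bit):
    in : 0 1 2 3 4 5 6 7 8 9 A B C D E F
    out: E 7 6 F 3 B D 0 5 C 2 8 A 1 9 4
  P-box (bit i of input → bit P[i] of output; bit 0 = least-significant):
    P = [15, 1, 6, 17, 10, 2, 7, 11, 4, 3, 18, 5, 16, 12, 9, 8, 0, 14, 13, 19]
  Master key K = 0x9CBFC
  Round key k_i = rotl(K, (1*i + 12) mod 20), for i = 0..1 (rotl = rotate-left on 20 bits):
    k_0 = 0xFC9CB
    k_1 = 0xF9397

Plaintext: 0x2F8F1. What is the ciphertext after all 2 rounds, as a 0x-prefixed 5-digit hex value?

s_0 = plaintext = 0x2F8F1
s_1 = Round(s_0, k_0) = 0xB2B19
s_2 = Round(s_1, k_1) = 0x58573

0x58573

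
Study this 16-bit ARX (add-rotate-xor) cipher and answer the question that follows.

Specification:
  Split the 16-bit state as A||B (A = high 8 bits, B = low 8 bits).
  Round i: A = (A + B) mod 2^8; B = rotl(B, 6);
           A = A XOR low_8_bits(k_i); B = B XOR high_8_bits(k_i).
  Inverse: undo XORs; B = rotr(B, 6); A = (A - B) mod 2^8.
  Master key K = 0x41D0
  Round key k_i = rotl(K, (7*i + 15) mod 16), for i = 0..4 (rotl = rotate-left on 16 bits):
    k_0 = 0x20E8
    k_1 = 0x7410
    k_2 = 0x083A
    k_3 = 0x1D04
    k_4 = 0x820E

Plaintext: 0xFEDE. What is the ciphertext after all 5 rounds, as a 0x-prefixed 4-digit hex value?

0xC203

s_0 = plaintext = 0xFEDE
s_1 = Round(s_0, k_0) = 0x3497
s_2 = Round(s_1, k_1) = 0xDB91
s_3 = Round(s_2, k_2) = 0x566C
s_4 = Round(s_3, k_3) = 0xC606
s_5 = Round(s_4, k_4) = 0xC203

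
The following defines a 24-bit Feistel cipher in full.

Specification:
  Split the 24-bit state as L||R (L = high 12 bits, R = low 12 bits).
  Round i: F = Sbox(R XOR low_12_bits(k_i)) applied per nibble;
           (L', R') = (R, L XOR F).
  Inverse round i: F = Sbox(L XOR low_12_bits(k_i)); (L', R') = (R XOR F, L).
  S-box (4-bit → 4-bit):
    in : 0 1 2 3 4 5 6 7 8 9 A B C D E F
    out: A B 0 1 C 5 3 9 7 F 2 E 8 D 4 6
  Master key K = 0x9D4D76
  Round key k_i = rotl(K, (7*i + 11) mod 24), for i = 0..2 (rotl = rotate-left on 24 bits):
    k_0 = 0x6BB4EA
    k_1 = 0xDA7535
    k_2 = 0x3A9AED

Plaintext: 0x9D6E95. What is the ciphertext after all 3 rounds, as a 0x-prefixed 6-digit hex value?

s_0 = plaintext = 0x9D6E95
s_1 = Round(s_0, k_0) = 0xE95B40
s_2 = Round(s_1, k_1) = 0xB40A00
s_3 = Round(s_2, k_2) = 0xA0010D

0xA0010D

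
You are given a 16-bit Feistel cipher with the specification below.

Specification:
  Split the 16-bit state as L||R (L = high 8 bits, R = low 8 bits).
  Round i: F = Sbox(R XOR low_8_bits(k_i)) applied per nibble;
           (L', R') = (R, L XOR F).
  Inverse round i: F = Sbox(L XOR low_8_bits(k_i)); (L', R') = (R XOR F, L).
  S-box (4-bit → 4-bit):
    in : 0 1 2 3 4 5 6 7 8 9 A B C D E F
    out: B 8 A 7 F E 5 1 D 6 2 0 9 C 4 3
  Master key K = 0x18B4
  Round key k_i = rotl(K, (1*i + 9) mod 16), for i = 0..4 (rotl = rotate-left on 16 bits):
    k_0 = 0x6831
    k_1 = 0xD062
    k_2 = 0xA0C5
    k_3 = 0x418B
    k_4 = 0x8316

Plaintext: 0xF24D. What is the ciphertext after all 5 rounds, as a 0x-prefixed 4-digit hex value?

0x44E5

s_0 = plaintext = 0xF24D
s_1 = Round(s_0, k_0) = 0x4DEB
s_2 = Round(s_1, k_1) = 0xEB9B
s_3 = Round(s_2, k_2) = 0x9B0F
s_4 = Round(s_3, k_3) = 0x0F44
s_5 = Round(s_4, k_4) = 0x44E5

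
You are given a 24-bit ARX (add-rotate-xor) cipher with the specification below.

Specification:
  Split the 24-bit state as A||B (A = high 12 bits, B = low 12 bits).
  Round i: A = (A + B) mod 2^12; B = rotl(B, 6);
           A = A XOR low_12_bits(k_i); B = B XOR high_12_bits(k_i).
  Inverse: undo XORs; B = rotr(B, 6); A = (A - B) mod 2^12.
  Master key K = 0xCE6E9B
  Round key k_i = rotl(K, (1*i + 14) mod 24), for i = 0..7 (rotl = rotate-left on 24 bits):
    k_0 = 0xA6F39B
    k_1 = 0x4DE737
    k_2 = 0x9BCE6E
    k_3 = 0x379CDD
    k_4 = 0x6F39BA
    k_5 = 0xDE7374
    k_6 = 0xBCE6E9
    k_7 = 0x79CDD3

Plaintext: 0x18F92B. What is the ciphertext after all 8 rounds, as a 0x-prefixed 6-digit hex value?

0xD41F4C

s_0 = plaintext = 0x18F92B
s_1 = Round(s_0, k_0) = 0x92108B
s_2 = Round(s_1, k_1) = 0xE9B61C
s_3 = Round(s_2, k_2) = 0xAD9EA4
s_4 = Round(s_3, k_3) = 0x5A0A43
s_5 = Round(s_4, k_4) = 0x65961A
s_6 = Round(s_5, k_5) = 0xF07B7F
s_7 = Round(s_6, k_6) = 0xC6F423
s_8 = Round(s_7, k_7) = 0xD41F4C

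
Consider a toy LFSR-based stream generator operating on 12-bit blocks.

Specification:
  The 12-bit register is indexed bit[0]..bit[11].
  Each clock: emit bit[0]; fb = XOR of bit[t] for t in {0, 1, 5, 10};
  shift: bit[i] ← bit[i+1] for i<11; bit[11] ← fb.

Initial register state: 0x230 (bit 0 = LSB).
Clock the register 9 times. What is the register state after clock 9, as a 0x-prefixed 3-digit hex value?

reg_0 = 0x230
clock 1: out=0, reg = 0x918
clock 2: out=0, reg = 0x48C
clock 3: out=0, reg = 0xA46
clock 4: out=0, reg = 0xD23
clock 5: out=1, reg = 0x691
clock 6: out=1, reg = 0x348
clock 7: out=0, reg = 0x1A4
clock 8: out=0, reg = 0x8D2
clock 9: out=0, reg = 0xC69

0xC69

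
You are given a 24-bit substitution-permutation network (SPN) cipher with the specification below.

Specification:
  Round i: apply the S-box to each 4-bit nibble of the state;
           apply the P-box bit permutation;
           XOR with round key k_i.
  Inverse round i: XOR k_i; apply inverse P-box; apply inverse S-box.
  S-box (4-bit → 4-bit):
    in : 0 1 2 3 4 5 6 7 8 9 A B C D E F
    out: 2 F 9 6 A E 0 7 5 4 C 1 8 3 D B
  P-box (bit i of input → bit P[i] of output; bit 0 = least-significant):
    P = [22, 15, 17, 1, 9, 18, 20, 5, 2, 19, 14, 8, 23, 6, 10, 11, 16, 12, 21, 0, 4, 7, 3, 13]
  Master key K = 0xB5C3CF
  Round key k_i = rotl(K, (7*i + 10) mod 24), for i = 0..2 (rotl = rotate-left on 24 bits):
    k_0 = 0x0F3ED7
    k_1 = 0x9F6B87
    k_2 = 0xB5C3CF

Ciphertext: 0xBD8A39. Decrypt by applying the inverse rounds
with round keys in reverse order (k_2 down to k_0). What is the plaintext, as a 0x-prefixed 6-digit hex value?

s_0 = ciphertext = 0xBD8A39
s_1 = InvRound(s_0, k_2) = 0xD641CC
s_2 = InvRound(s_1, k_1) = 0xA240B2
s_3 = InvRound(s_2, k_0) = 0xC117F6

0xC117F6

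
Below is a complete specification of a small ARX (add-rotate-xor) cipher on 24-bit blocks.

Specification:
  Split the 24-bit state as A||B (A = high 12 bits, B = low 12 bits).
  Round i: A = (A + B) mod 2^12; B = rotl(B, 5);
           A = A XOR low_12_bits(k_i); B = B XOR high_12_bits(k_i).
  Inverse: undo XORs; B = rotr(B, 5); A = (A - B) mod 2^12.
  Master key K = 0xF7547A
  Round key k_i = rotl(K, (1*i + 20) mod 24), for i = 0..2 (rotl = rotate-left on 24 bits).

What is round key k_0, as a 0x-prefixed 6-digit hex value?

0xAF7547

K = 0xF7547A
k_0 = rotl(K, (1*0+20) mod 24) = rotl(K, 20) = 0xAF7547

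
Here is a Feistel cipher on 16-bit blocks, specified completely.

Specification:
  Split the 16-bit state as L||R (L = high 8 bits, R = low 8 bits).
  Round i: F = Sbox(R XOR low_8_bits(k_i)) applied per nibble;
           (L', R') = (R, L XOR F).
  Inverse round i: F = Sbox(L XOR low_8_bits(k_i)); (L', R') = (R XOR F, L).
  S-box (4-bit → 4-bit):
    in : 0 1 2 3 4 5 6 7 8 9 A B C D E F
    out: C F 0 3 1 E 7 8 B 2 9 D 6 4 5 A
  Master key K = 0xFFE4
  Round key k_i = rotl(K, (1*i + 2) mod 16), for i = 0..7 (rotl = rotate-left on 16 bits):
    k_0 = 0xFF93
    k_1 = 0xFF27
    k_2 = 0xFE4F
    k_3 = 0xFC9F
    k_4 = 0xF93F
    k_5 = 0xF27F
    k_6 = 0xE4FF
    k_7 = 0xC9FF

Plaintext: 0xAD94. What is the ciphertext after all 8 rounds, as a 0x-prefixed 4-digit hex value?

s_0 = plaintext = 0xAD94
s_1 = Round(s_0, k_0) = 0x9465
s_2 = Round(s_1, k_1) = 0x6584
s_3 = Round(s_2, k_2) = 0x8408
s_4 = Round(s_3, k_3) = 0x08AC
s_5 = Round(s_4, k_4) = 0xAC2B
s_6 = Round(s_5, k_5) = 0x2B4D
s_7 = Round(s_6, k_6) = 0x4DFB
s_8 = Round(s_7, k_7) = 0xFB8C

0xFB8C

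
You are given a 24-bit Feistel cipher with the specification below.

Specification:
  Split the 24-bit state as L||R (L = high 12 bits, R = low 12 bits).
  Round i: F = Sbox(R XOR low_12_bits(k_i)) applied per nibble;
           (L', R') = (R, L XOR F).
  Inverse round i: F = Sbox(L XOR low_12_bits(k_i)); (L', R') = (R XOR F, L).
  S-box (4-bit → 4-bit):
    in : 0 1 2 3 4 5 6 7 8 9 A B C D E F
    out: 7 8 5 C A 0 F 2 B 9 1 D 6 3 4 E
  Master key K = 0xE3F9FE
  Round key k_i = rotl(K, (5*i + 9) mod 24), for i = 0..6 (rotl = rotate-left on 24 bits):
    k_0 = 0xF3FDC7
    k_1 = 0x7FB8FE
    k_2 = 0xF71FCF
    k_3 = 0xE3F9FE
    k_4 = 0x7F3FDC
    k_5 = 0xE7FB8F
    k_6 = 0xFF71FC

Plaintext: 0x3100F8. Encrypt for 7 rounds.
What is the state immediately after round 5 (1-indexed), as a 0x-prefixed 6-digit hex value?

0x79D181

s_0 = plaintext = 0x3100F8
s_1 = Round(s_0, k_0) = 0x0F80DE
s_2 = Round(s_1, k_1) = 0x0DEBAF
s_3 = Round(s_2, k_2) = 0xBAFA29
s_4 = Round(s_3, k_3) = 0xA2979D
s_5 = Round(s_4, k_4) = 0x79D181
s_6 = Round(s_5, k_5) = 0x1816E9
s_7 = Round(s_6, k_6) = 0x6E9301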